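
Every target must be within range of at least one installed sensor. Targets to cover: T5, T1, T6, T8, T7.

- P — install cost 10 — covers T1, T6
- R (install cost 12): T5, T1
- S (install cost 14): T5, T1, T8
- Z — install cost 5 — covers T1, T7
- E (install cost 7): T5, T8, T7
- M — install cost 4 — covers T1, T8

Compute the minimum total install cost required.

This is an integer covering problem.
The greedy cost-per-new-target heuristic would pick M, E, and P for 21, but a cheaper cover exists.
Choose P and E: together they cover T5, T1, T6, T8, T7 — every target.
Total install cost: 10 + 7 = 17.
No cover costs less than 17.

17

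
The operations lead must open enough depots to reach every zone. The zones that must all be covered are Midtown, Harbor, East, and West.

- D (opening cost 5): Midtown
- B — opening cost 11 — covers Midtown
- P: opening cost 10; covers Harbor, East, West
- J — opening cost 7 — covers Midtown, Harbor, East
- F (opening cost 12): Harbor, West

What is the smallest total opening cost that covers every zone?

15

The greedy cost-per-new-zone heuristic would pick J and P for 17, but a cheaper cover exists.
Choose D and P: together they cover Midtown, Harbor, East, West — every zone.
Total opening cost: 5 + 10 = 15.
No cover costs less than 15.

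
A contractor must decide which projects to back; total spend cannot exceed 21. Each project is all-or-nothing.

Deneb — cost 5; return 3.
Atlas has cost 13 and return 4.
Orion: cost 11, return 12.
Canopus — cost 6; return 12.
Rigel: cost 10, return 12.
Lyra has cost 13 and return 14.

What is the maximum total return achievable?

Take Deneb, Canopus, and Rigel: cost 5 + 6 + 10 = 21 ≤ 21, return 3 + 12 + 12 = 27.
No other feasible combination does better.

27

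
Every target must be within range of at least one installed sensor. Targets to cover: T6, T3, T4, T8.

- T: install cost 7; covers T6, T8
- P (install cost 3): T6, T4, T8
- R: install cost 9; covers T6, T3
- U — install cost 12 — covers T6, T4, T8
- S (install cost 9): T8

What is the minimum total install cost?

This is a weighted set-cover instance.
Choose P and R: together they cover T6, T3, T4, T8 — every target.
Total install cost: 3 + 9 = 12.
No cover costs less than 12.

12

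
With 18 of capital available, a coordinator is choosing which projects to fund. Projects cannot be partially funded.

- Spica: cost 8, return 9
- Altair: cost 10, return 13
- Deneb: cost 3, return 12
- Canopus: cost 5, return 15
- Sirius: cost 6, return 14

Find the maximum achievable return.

This is a 0-1 knapsack instance.
Spica + Deneb + Canopus: cost 8 + 3 + 5 = 16 ≤ 18, return 9 + 12 + 15 = 36.
Deneb + Canopus + Sirius: cost 3 + 5 + 6 = 14 ≤ 18, return 12 + 15 + 14 = 41.
Altair + Deneb + Canopus: cost 10 + 3 + 5 = 18 ≤ 18, return 13 + 12 + 15 = 40.
Best is Deneb, Canopus, and Sirius with total return 41.

41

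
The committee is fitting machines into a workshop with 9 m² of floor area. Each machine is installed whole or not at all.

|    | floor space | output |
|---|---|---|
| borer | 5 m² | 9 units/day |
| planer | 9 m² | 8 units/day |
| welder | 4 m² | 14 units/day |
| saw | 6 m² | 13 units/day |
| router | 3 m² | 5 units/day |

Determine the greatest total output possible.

23

welder + router: floor space 4 + 3 = 7 ≤ 9, output 14 + 5 = 19.
borer + welder: floor space 5 + 4 = 9 ≤ 9, output 9 + 14 = 23.
Best is borer and welder with total output 23.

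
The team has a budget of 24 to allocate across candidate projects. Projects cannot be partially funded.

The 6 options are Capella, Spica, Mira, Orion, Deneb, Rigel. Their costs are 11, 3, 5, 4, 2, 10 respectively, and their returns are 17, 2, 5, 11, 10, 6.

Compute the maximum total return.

Capella + Orion + Deneb: cost 11 + 4 + 2 = 17 ≤ 24, return 17 + 11 + 10 = 38.
Capella + Mira + Orion + Deneb: cost 11 + 5 + 4 + 2 = 22 ≤ 24, return 17 + 5 + 11 + 10 = 43.
Capella + Spica + Orion + Deneb: cost 11 + 3 + 4 + 2 = 20 ≤ 24, return 17 + 2 + 11 + 10 = 40.
Best is Capella, Mira, Orion, and Deneb with total return 43.

43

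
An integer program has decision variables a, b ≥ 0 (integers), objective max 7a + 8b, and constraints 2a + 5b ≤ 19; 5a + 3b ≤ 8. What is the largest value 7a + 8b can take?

16

(a,b)=(0,2) is feasible, giving 16.
(a,b)=(1,1) is feasible, giving 15.
(a,b)=(0,1) is feasible, giving 8.
No feasible integer point exceeds 16.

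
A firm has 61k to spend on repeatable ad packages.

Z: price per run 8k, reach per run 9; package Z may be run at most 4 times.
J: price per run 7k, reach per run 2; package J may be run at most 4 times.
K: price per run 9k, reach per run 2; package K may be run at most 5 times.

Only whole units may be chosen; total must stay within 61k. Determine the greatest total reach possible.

This is a bounded integer knapsack.
Z has the best ratio (9/8); taking only Z gives at most 4×9 = 36 (stopped by the supply cap of 4).
Mixing does better — 4×Z and 4×J: price 60 ≤ 61, reach 4·9 + 4·2 = 44.

44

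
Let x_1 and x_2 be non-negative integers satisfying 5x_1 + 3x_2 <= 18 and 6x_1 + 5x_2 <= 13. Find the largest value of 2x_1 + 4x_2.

The continuous relaxation peaks at (0, 2.6) with value 10.40; rounding to a feasible lattice point costs some objective.
(x_1,x_2)=(0,2): 5·0+3·2=6≤18, 6·0+5·2=10≤13, objective 8.
(x_1,x_2)=(1,1): 5·1+3·1=8≤18, 6·1+5·1=11≤13, objective 6.
(x_1,x_2)=(0,1): 5·0+3·1=3≤18, 6·0+5·1=5≤13, objective 4.
Maximum is 8 at (x_1,x_2)=(0,2).

8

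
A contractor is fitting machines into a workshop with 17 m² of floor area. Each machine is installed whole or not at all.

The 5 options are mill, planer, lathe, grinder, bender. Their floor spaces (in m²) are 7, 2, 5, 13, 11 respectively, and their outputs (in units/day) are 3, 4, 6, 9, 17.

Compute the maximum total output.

This is a 0-1 knapsack instance.
Allowing fractional choices, the relaxed optimum would be about 25.8, but machines are indivisible.
lathe + bender: floor space 5 + 11 = 16 ≤ 17, output 6 + 17 = 23.
planer + bender: floor space 2 + 11 = 13 ≤ 17, output 4 + 17 = 21.
bender: floor space 11 ≤ 17, output 17.
Best is lathe and bender with total output 23.

23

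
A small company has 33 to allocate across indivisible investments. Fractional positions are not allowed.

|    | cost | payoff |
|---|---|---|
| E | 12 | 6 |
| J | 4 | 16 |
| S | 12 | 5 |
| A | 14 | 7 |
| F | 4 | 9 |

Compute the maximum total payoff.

36

This is a 0-1 knapsack instance.
Take E, J, S, and F: cost 12 + 4 + 12 + 4 = 32 ≤ 33, payoff 6 + 16 + 5 + 9 = 36.
No other feasible combination does better.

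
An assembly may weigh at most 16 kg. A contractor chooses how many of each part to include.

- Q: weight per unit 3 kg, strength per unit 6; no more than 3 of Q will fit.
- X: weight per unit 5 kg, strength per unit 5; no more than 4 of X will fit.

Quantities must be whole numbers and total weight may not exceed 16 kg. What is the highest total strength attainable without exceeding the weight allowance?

Take 3×Q and 1×X: weight 14 ≤ 16, strength 3·6 + 1·5 = 23.
Q has the best ratio (6/3) and is taken to its limit of 3; remaining capacity is filled optimally with the others.

23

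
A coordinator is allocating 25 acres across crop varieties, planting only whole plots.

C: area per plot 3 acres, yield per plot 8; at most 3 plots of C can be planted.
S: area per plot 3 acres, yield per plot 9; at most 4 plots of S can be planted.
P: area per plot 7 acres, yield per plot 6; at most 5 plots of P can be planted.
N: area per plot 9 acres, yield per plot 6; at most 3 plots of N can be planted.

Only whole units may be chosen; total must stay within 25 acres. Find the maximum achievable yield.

Take 3×C and 4×S: area 21 ≤ 25, yield 3·8 + 4·9 = 60.
S has the best ratio (9/3) and is taken to its limit of 4; remaining capacity is filled optimally with the others.

60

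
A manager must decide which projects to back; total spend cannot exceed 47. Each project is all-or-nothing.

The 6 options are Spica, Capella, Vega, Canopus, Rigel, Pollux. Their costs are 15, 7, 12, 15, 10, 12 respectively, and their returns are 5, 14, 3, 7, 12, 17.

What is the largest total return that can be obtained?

50

Capella + Canopus + Rigel + Pollux: cost 7 + 15 + 10 + 12 = 44 ≤ 47, return 14 + 7 + 12 + 17 = 50.
Spica + Capella + Rigel + Pollux: cost 15 + 7 + 10 + 12 = 44 ≤ 47, return 5 + 14 + 12 + 17 = 48.
Best is Capella, Canopus, Rigel, and Pollux with total return 50.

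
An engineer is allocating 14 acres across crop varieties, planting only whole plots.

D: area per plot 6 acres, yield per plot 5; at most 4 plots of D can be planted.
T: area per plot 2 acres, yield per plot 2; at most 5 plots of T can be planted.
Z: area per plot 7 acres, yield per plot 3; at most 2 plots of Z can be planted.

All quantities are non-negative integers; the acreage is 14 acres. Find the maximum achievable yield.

2×D and 1×T: area 14 ≤ 14, yield 2·5 + 1·2 = 12.
1×D and 4×T: area 14 ≤ 14, yield 1·5 + 4·2 = 13.
Best is 13.

13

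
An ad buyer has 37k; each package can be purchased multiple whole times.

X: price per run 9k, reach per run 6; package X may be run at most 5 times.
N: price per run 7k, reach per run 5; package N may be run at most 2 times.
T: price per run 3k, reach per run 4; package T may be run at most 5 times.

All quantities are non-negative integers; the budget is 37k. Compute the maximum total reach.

33

T has the best ratio (4/3); taking only T gives at most 5×4 = 20 (stopped by the supply cap of 5).
Mixing does better — 2×X, 1×N, and 4×T: price 37 ≤ 37, reach 2·6 + 1·5 + 4·4 = 33.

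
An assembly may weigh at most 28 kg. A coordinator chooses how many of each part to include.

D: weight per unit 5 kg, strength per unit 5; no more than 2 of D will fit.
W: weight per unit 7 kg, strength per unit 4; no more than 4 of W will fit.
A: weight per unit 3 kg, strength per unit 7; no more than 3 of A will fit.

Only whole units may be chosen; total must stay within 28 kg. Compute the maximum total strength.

35

This is a bounded integer knapsack.
A has the best ratio (7/3); taking only A gives at most 3×7 = 21 (stopped by the supply cap of 3).
Mixing does better — 2×D, 1×W, and 3×A: weight 26 ≤ 28, strength 2·5 + 1·4 + 3·7 = 35.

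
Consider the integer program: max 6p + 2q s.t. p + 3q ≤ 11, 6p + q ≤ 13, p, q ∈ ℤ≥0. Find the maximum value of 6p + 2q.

The continuous relaxation peaks at (1.65, 3.12) with value 16.12; rounding to a feasible lattice point costs some objective.
(p,q)=(2,1): 1·2+3·1=5≤11, 6·2+1·1=13≤13, objective 14.
(p,q)=(2,0): 1·2+3·0=2≤11, 6·2+1·0=12≤13, objective 12.
No feasible integer point exceeds 14.

14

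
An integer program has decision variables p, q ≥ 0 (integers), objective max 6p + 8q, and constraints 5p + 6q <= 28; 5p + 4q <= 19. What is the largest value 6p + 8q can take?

32

(p,q)=(0,4): 5·0+6·4=24≤28, 5·0+4·4=16≤19, objective 32.
(p,q)=(1,3): 5·1+6·3=23≤28, 5·1+4·3=17≤19, objective 30.
(p,q)=(0,3): 5·0+6·3=18≤28, 5·0+4·3=12≤19, objective 24.
The best lattice point is (0,4), giving 32.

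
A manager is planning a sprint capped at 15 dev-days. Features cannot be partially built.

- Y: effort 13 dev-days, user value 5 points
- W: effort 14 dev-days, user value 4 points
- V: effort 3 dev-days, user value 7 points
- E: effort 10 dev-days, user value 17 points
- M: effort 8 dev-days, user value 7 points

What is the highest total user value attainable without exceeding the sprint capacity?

24

Allowing fractional choices, the relaxed optimum would be about 25.8, but features are indivisible.
E: effort 10 ≤ 15, user value 17.
V + E: effort 3 + 10 = 13 ≤ 15, user value 7 + 17 = 24.
Best is V and E with total user value 24.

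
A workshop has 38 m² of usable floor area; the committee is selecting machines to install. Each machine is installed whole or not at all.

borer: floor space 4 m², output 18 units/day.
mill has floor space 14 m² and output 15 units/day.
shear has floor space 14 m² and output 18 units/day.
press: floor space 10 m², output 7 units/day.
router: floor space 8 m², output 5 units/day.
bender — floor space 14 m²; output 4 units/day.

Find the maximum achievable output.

borer + shear + press + router: floor space 4 + 14 + 10 + 8 = 36 ≤ 38, output 18 + 18 + 7 + 5 = 48.
borer + mill + shear: floor space 4 + 14 + 14 = 32 ≤ 38, output 18 + 15 + 18 = 51.
borer + mill + press + router: floor space 4 + 14 + 10 + 8 = 36 ≤ 38, output 18 + 15 + 7 + 5 = 45.
Best is borer, mill, and shear with total output 51.

51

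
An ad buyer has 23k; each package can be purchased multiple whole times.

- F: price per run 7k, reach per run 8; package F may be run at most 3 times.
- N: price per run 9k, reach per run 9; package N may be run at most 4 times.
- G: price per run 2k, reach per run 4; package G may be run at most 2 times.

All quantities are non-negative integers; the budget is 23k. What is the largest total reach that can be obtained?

G has the best ratio (4/2); taking only G gives at most 2×4 = 8 (stopped by the supply cap of 2).
Mixing does better — 3×F and 1×G: price 23 ≤ 23, reach 3·8 + 1·4 = 28.

28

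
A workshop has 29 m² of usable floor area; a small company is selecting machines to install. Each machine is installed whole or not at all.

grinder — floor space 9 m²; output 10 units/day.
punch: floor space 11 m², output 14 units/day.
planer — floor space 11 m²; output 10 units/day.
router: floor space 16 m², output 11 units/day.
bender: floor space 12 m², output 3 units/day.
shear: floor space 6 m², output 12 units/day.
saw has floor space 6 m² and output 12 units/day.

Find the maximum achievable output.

38

grinder + punch + saw: floor space 9 + 11 + 6 = 26 ≤ 29, output 10 + 14 + 12 = 36.
grinder + punch + shear: floor space 9 + 11 + 6 = 26 ≤ 29, output 10 + 14 + 12 = 36.
punch + shear + saw: floor space 11 + 6 + 6 = 23 ≤ 29, output 14 + 12 + 12 = 38.
Best is punch, shear, and saw with total output 38.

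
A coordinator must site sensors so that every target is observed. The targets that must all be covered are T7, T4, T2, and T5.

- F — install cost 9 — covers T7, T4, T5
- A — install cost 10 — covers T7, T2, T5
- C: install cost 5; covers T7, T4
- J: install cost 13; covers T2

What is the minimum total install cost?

Choose A and C: together they cover T7, T4, T2, T5 — every target.
Total install cost: 10 + 5 = 15.
No cover costs less than 15.

15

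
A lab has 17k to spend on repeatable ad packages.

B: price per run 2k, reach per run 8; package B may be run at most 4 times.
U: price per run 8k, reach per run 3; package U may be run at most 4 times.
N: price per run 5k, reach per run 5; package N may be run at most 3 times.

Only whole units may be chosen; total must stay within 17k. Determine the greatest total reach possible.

4×B and 1×U: price 16 ≤ 17, reach 4·8 + 1·3 = 35.
4×B and 1×N: price 13 ≤ 17, reach 4·8 + 1·5 = 37.
Best is 37.

37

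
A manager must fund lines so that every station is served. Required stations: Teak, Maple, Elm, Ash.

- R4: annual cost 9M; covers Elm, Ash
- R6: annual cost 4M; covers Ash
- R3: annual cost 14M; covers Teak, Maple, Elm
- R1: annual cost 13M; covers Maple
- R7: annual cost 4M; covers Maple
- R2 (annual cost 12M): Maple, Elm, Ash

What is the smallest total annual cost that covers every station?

The greedy cost-per-new-station heuristic would pick R6, R7, and R3 for 22, but a cheaper cover exists.
Choose R6 and R3: together they cover Teak, Maple, Elm, Ash — every station.
Total annual cost: 4 + 14 = 18.
No cover costs less than 18.

18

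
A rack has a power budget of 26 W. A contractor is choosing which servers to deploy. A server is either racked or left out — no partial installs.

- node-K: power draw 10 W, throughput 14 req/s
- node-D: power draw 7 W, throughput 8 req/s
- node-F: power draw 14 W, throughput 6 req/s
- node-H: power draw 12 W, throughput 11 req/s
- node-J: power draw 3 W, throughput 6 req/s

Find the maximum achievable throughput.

This is an integer program with binary decision variables.
Allowing fractional choices, the relaxed optimum would be about 33.5, but servers are indivisible.
node-K + node-D + node-J: power draw 10 + 7 + 3 = 20 ≤ 26, throughput 14 + 8 + 6 = 28.
node-K + node-H + node-J: power draw 10 + 12 + 3 = 25 ≤ 26, throughput 14 + 11 + 6 = 31.
node-K + node-H: power draw 10 + 12 = 22 ≤ 26, throughput 14 + 11 = 25.
Best is node-K, node-H, and node-J with total throughput 31.

31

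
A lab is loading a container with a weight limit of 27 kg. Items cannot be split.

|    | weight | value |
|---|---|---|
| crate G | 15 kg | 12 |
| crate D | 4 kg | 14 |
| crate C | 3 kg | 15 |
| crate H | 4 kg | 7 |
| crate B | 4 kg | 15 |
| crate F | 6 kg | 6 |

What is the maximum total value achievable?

Take crate D, crate C, crate H, crate B, and crate F: weight 4 + 3 + 4 + 4 + 6 = 21 ≤ 27, value 14 + 15 + 7 + 15 + 6 = 57.
No other feasible combination does better.

57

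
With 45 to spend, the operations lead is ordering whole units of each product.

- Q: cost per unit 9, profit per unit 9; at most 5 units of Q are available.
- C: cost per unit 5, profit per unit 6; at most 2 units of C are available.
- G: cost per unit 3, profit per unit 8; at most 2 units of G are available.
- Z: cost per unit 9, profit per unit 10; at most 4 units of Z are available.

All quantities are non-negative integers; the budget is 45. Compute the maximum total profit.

58

G has the best ratio (8/3); taking only G gives at most 2×8 = 16 (stopped by the supply cap of 2).
Mixing does better — 2×C, 2×G, and 3×Z: cost 43 ≤ 45, profit 2·6 + 2·8 + 3·10 = 58.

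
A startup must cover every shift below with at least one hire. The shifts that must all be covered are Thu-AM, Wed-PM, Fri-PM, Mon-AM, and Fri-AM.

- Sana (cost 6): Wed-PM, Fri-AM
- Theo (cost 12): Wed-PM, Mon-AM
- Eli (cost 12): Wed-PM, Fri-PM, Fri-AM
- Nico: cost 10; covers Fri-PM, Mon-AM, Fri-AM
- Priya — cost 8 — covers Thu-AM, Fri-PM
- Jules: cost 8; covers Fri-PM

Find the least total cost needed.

24

Choose Sana, Nico, and Priya: together they cover Thu-AM, Wed-PM, Fri-PM, Mon-AM, Fri-AM — every shift.
Total cost: 6 + 10 + 8 = 24.
No cover costs less than 24.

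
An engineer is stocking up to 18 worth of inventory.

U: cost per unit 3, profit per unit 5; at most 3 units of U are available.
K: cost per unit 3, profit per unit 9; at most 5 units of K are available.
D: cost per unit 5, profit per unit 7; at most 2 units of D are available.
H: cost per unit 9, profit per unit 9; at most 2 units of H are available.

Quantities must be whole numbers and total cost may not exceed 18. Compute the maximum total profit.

This is a bounded integer knapsack.
Take 1×U and 5×K: cost 18 ≤ 18, profit 1·5 + 5·9 = 50.
K has the best ratio (9/3) and is taken to its limit of 5; remaining capacity is filled optimally with the others.

50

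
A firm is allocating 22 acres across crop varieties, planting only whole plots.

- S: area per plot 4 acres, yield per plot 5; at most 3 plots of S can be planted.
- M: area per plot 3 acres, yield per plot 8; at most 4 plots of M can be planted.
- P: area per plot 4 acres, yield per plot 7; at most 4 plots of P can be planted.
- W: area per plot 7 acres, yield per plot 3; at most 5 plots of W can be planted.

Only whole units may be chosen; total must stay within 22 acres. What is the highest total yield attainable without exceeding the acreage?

46

4×M and 2×P: area 20 ≤ 22, yield 4·8 + 2·7 = 46.
3×M and 3×P: area 21 ≤ 22, yield 3·8 + 3·7 = 45.
Best is 46.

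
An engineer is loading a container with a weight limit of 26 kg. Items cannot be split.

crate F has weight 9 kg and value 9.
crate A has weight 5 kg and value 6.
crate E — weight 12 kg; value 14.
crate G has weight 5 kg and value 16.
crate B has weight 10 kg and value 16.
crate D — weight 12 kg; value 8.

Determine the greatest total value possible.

Treat it as a binary knapsack problem.
crate F + crate E + crate G: weight 9 + 12 + 5 = 26 ≤ 26, value 9 + 14 + 16 = 39.
crate A + crate G + crate B: weight 5 + 5 + 10 = 20 ≤ 26, value 6 + 16 + 16 = 38.
crate F + crate G + crate B: weight 9 + 5 + 10 = 24 ≤ 26, value 9 + 16 + 16 = 41.
Best is crate F, crate G, and crate B with total value 41.

41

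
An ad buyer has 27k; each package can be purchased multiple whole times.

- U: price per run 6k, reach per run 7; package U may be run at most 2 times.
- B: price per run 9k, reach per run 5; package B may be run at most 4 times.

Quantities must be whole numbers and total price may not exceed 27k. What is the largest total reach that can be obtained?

19

This is a bounded integer knapsack.
2×U and 1×B: price 21 ≤ 27, reach 2·7 + 1·5 = 19.
1×U and 2×B: price 24 ≤ 27, reach 1·7 + 2·5 = 17.
Best is 19.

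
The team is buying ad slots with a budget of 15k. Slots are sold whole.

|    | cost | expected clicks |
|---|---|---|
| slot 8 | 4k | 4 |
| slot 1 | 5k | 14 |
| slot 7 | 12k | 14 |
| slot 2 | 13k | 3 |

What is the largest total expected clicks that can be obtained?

18

Allowing fractional choices, the relaxed optimum would be about 25.7, but ad slots are indivisible.
slot 1: cost 5 ≤ 15, expected clicks 14.
slot 7: cost 12 ≤ 15, expected clicks 14.
slot 8 + slot 1: cost 4 + 5 = 9 ≤ 15, expected clicks 4 + 14 = 18.
Best is slot 8 and slot 1 with total expected clicks 18.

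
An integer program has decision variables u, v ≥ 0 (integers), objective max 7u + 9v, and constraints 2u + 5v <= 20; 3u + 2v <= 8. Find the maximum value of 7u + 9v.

36

(u,v)=(0,4): 2·0+5·4=20≤20, 3·0+2·4=8≤8, objective 36.
(u,v)=(0,3): 2·0+5·3=15≤20, 3·0+2·3=6≤8, objective 27.
Maximum is 36 at (u,v)=(0,4).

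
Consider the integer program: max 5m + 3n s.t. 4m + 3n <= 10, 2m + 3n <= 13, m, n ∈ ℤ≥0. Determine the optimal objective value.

11

Relaxing integrality, the LP optimum is 12.50 at (m,n) = (2.5, 0), which is not an integer point.
(m,n)=(1,2): 4·1+3·2=10≤10, 2·1+3·2=8≤13, objective 11.
(m,n)=(2,0): 4·2+3·0=8≤10, 2·2+3·0=4≤13, objective 10.
(m,n)=(0,3): 4·0+3·3=9≤10, 2·0+3·3=9≤13, objective 9.
Maximum is 11 at (m,n)=(1,2).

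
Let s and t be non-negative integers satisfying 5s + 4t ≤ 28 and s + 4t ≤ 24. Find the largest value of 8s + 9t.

The continuous relaxation peaks at (1, 5.75) with value 59.75; rounding to a feasible lattice point costs some objective.
(s,t)=(0,6): 5·0+4·6=24≤28, 1·0+4·6=24≤24, objective 54.
(s,t)=(1,5): 5·1+4·5=25≤28, 1·1+4·5=21≤24, objective 53.
(s,t)=(2,4): 5·2+4·4=26≤28, 1·2+4·4=18≤24, objective 52.
The best lattice point is (0,6), giving 54.

54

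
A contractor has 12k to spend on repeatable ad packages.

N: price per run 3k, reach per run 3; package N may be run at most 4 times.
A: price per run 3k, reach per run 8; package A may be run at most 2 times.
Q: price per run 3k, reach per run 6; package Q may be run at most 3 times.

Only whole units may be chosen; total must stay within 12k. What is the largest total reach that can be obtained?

1×A and 3×Q: price 12 ≤ 12, reach 1·8 + 3·6 = 26.
2×A and 2×Q: price 12 ≤ 12, reach 2·8 + 2·6 = 28.
Best is 28.

28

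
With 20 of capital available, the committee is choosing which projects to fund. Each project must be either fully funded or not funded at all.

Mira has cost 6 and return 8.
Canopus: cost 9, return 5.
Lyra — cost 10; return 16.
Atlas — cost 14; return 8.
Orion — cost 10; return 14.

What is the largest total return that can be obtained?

Mira + Lyra: cost 6 + 10 = 16 ≤ 20, return 8 + 16 = 24.
Lyra + Orion: cost 10 + 10 = 20 ≤ 20, return 16 + 14 = 30.
Best is Lyra and Orion with total return 30.

30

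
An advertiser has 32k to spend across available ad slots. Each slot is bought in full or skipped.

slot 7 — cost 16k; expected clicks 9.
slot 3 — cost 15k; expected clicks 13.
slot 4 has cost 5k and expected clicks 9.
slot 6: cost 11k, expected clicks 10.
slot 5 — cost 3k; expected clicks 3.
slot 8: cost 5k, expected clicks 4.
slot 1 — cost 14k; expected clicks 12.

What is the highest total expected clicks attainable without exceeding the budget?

32

Treat it as a binary knapsack problem.
Allowing fractional choices, the relaxed optimum would be about 33.3, but ad slots are indivisible.
slot 4 + slot 6 + slot 1: cost 5 + 11 + 14 = 30 ≤ 32, expected clicks 9 + 10 + 12 = 31.
slot 3 + slot 4 + slot 5 + slot 8: cost 15 + 5 + 3 + 5 = 28 ≤ 32, expected clicks 13 + 9 + 3 + 4 = 29.
slot 3 + slot 4 + slot 6: cost 15 + 5 + 11 = 31 ≤ 32, expected clicks 13 + 9 + 10 = 32.
Best is slot 3, slot 4, and slot 6 with total expected clicks 32.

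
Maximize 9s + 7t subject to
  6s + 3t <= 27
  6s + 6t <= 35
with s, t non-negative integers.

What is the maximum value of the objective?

43

The continuous relaxation peaks at (3.17, 2.67) with value 47.17; rounding to a feasible lattice point costs some objective.
(s,t)=(4,1): 6·4+3·1=27≤27, 6·4+6·1=30≤35, objective 43.
(s,t)=(3,2): 6·3+3·2=24≤27, 6·3+6·2=30≤35, objective 41.
(s,t)=(2,3): 6·2+3·3=21≤27, 6·2+6·3=30≤35, objective 39.
The best lattice point is (4,1), giving 43.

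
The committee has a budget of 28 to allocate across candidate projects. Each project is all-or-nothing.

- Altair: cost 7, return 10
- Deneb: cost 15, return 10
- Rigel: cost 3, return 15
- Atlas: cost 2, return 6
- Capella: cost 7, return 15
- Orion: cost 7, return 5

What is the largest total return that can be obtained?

Altair + Rigel + Atlas + Capella: cost 7 + 3 + 2 + 7 = 19 ≤ 28, return 10 + 15 + 6 + 15 = 46.
Altair + Rigel + Atlas + Capella + Orion: cost 7 + 3 + 2 + 7 + 7 = 26 ≤ 28, return 10 + 15 + 6 + 15 + 5 = 51.
Best is Altair, Rigel, Atlas, Capella, and Orion with total return 51.

51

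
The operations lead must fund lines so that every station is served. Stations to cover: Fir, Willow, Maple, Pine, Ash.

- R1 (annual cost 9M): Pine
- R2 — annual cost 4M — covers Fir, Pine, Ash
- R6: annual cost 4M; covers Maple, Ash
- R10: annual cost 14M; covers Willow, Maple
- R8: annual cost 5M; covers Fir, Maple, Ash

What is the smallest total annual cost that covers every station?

This is a weighted set-cover instance.
The greedy cost-per-new-station heuristic would pick R2, R6, and R10 for 22, but a cheaper cover exists.
Choose R2 and R10: together they cover Fir, Willow, Maple, Pine, Ash — every station.
Total annual cost: 4 + 14 = 18.
No cover costs less than 18.

18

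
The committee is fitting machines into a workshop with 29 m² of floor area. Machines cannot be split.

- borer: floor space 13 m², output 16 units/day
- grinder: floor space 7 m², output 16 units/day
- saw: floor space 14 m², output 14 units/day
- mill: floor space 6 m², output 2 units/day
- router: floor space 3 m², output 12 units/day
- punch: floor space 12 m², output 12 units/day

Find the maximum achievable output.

46

borer + grinder + router: floor space 13 + 7 + 3 = 23 ≤ 29, output 16 + 16 + 12 = 44.
borer + grinder + mill + router: floor space 13 + 7 + 6 + 3 = 29 ≤ 29, output 16 + 16 + 2 + 12 = 46.
Best is borer, grinder, mill, and router with total output 46.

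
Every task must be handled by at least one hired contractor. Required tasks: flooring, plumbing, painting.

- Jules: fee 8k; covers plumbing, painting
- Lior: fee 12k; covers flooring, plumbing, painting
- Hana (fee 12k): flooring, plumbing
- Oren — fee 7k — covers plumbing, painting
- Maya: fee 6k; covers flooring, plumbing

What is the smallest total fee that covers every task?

12

The greedy cost-per-new-task heuristic would pick Maya and Oren for 13, but a cheaper cover exists.
Lior alone covers flooring, plumbing, painting — every task.
Total fee: 12.
No cover costs less than 12.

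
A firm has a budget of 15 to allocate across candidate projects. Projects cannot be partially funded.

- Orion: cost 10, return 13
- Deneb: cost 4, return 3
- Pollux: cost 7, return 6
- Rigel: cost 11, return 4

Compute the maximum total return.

16

Allowing fractional choices, the relaxed optimum would be about 17.3, but projects are indivisible.
Deneb + Pollux: cost 4 + 7 = 11 ≤ 15, return 3 + 6 = 9.
Orion: cost 10 ≤ 15, return 13.
Orion + Deneb: cost 10 + 4 = 14 ≤ 15, return 13 + 3 = 16.
Best is Orion and Deneb with total return 16.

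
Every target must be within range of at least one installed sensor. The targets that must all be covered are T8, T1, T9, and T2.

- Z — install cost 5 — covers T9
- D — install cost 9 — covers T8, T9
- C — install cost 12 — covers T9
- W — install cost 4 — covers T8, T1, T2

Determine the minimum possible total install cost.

This is an integer covering problem.
Choose Z and W: together they cover T8, T1, T9, T2 — every target.
Total install cost: 5 + 4 = 9.
No cover costs less than 9.

9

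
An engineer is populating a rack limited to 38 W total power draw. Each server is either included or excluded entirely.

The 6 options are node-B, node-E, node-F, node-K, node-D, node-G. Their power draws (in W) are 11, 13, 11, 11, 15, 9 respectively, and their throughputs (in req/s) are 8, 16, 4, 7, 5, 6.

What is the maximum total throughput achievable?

Allowing fractional choices, the relaxed optimum would be about 33.2, but servers are indivisible.
node-B + node-E + node-K: power draw 11 + 13 + 11 = 35 ≤ 38, throughput 8 + 16 + 7 = 31.
node-B + node-E + node-G: power draw 11 + 13 + 9 = 33 ≤ 38, throughput 8 + 16 + 6 = 30.
Best is node-B, node-E, and node-K with total throughput 31.

31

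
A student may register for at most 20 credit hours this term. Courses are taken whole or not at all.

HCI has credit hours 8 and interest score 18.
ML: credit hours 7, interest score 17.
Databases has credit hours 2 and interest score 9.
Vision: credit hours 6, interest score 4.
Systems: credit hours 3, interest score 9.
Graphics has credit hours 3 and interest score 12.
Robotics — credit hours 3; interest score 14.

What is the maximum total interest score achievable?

Allowing fractional choices, the relaxed optimum would be about 65.5, but courses are indivisible.
HCI + Databases + Systems + Graphics + Robotics: credit hours 8 + 2 + 3 + 3 + 3 = 19 ≤ 20, interest score 18 + 9 + 9 + 12 + 14 = 62.
HCI + ML + Databases + Robotics: credit hours 8 + 7 + 2 + 3 = 20 ≤ 20, interest score 18 + 17 + 9 + 14 = 58.
ML + Databases + Systems + Graphics + Robotics: credit hours 7 + 2 + 3 + 3 + 3 = 18 ≤ 20, interest score 17 + 9 + 9 + 12 + 14 = 61.
Best is HCI, Databases, Systems, Graphics, and Robotics with total interest score 62.

62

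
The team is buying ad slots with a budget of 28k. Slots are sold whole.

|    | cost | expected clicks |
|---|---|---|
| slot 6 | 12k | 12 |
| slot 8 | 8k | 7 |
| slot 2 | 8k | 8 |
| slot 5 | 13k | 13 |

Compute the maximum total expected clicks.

27

Allowing fractional choices, the relaxed optimum would be about 28.0, but ad slots are indivisible.
slot 6 + slot 5: cost 12 + 13 = 25 ≤ 28, expected clicks 12 + 13 = 25.
slot 6 + slot 8 + slot 2: cost 12 + 8 + 8 = 28 ≤ 28, expected clicks 12 + 7 + 8 = 27.
Best is slot 6, slot 8, and slot 2 with total expected clicks 27.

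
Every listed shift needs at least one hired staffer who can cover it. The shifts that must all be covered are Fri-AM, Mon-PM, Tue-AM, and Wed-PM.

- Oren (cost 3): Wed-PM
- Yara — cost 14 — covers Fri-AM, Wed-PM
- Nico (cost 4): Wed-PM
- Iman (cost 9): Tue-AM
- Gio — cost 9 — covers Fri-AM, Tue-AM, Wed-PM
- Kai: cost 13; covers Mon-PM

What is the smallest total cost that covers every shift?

22

This is a weighted set-cover instance.
The greedy cost-per-new-shift heuristic would pick Oren, Gio, and Kai for 25, but a cheaper cover exists.
Choose Gio and Kai: together they cover Fri-AM, Mon-PM, Tue-AM, Wed-PM — every shift.
Total cost: 9 + 13 = 22.
No cover costs less than 22.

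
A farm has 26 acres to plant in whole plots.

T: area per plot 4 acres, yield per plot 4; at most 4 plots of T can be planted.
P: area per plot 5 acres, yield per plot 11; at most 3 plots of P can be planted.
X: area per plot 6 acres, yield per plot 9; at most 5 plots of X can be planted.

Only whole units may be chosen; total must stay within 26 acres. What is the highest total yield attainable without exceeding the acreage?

P has the best ratio (11/5); taking only P gives at most 3×11 = 33 (stopped by the supply cap of 3).
Mixing does better — 1×T, 3×P, and 1×X: area 25 ≤ 26, yield 1·4 + 3·11 + 1·9 = 46.

46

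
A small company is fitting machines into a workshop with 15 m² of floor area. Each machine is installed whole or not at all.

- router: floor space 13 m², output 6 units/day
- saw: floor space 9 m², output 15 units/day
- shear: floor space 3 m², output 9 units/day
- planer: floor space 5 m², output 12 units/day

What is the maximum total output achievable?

27

Treat it as a binary knapsack problem.
Take saw and planer: floor space 9 + 5 = 14 ≤ 15, output 15 + 12 = 27.
No other feasible combination does better.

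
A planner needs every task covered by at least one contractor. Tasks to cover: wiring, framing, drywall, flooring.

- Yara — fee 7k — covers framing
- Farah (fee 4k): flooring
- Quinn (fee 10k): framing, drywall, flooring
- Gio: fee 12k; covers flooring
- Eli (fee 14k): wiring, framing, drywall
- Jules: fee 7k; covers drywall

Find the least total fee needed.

18

This is a weighted set-cover instance.
Choose Farah and Eli: together they cover wiring, framing, drywall, flooring — every task.
Total fee: 4 + 14 = 18.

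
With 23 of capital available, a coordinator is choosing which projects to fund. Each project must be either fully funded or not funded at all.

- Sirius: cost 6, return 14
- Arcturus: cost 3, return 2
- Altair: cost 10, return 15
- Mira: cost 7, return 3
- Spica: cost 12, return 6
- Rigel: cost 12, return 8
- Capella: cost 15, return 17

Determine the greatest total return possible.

32

Take Sirius, Altair, and Mira: cost 6 + 10 + 7 = 23 ≤ 23, return 14 + 15 + 3 = 32.
No other feasible combination does better.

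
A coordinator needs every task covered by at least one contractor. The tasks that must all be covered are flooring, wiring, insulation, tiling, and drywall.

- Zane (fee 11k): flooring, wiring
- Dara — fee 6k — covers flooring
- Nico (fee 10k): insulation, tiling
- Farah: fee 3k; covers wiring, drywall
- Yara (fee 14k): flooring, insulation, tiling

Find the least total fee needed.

17

Choose Farah and Yara: together they cover flooring, wiring, insulation, tiling, drywall — every task.
Total fee: 3 + 14 = 17.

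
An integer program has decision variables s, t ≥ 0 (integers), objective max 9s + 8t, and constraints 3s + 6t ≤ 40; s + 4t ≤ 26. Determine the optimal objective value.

117

The continuous relaxation peaks at (13.3, 0) with value 120.00; rounding to a feasible lattice point costs some objective.
(s,t)=(13,0): 3·13+6·0=39≤40, 1·13+4·0=13≤26, objective 117.
(s,t)=(12,0): 3·12+6·0=36≤40, 1·12+4·0=12≤26, objective 108.
No feasible integer point exceeds 117.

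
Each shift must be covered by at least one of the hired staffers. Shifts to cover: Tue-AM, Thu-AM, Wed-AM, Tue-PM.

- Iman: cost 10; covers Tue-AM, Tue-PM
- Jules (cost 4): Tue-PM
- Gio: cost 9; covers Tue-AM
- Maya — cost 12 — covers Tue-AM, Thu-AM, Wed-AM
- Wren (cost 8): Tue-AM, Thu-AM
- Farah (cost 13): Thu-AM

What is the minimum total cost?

16

Choose Jules and Maya: together they cover Tue-AM, Thu-AM, Wed-AM, Tue-PM — every shift.
Total cost: 4 + 12 = 16.
No cover costs less than 16.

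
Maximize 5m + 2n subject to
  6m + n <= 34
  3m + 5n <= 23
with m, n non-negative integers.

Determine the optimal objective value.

Relaxing integrality, the LP optimum is 29.89 at (m,n) = (5.44, 1.33), which is not an integer point.
(m,n)=(5,1): 6·5+1·1=31≤34, 3·5+5·1=20≤23, objective 27.
(m,n)=(5,0): 6·5+1·0=30≤34, 3·5+5·0=15≤23, objective 25.
(m,n)=(4,2): 6·4+1·2=26≤34, 3·4+5·2=22≤23, objective 24.
No feasible integer point exceeds 27.

27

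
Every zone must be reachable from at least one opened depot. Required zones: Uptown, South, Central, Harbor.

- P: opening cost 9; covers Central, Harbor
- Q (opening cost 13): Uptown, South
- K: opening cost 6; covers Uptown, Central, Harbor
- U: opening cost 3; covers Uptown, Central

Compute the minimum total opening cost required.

19

The greedy cost-per-new-zone heuristic would pick U, K, and Q for 22, but a cheaper cover exists.
Choose Q and K: together they cover Uptown, South, Central, Harbor — every zone.
Total opening cost: 13 + 6 = 19.
No cover costs less than 19.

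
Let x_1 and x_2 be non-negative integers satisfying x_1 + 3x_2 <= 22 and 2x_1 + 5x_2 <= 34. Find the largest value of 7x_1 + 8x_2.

119

(x_1,x_2)=(17,0): 1·17+3·0=17≤22, 2·17+5·0=34≤34, objective 119.
(x_1,x_2)=(16,0): 1·16+3·0=16≤22, 2·16+5·0=32≤34, objective 112.
The best lattice point is (17,0), giving 119.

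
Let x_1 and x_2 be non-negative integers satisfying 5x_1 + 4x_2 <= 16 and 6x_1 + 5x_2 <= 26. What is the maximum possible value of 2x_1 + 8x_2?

(x_1,x_2)=(0,4) is feasible, giving 32.
(x_1,x_2)=(0,3) is feasible, giving 24.
No feasible integer point exceeds 32.

32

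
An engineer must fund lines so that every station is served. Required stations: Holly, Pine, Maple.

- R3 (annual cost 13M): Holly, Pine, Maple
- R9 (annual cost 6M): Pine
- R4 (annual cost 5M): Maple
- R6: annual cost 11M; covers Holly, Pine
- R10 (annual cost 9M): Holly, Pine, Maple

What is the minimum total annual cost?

R10 alone covers Holly, Pine, Maple — every station.
Total annual cost: 9.
No cover costs less than 9.

9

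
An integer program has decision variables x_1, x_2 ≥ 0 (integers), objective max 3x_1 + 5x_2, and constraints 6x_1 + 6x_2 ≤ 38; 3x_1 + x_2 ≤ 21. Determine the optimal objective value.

(x_1,x_2)=(0,6): 6·0+6·6=36≤38, 3·0+1·6=6≤21, objective 30.
(x_1,x_2)=(1,5): 6·1+6·5=36≤38, 3·1+1·5=8≤21, objective 28.
(x_1,x_2)=(0,5): 6·0+6·5=30≤38, 3·0+1·5=5≤21, objective 25.
Maximum is 30 at (x_1,x_2)=(0,6).

30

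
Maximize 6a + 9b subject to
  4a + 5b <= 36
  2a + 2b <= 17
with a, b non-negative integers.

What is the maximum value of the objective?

63

(a,b)=(0,7) is feasible, giving 63.
(a,b)=(1,6) is feasible, giving 60.
(a,b)=(0,6) is feasible, giving 54.
Maximum is 63 at (a,b)=(0,7).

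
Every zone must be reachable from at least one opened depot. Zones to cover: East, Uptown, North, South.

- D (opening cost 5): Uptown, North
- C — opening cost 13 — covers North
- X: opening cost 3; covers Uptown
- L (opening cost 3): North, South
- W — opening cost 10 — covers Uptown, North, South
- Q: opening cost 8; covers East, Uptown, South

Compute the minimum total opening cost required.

Choose L and Q: together they cover East, Uptown, North, South — every zone.
Total opening cost: 3 + 8 = 11.

11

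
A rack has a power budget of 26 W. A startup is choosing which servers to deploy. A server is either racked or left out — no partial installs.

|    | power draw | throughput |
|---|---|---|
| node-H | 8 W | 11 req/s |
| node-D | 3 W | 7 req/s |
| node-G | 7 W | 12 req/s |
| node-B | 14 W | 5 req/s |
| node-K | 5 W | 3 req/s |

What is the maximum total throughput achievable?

33

Allowing fractional choices, the relaxed optimum would be about 34.1, but servers are indivisible.
node-H + node-D + node-G + node-K: power draw 8 + 3 + 7 + 5 = 23 ≤ 26, throughput 11 + 7 + 12 + 3 = 33.
node-H + node-D + node-G: power draw 8 + 3 + 7 = 18 ≤ 26, throughput 11 + 7 + 12 = 30.
node-H + node-G + node-K: power draw 8 + 7 + 5 = 20 ≤ 26, throughput 11 + 12 + 3 = 26.
Best is node-H, node-D, node-G, and node-K with total throughput 33.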